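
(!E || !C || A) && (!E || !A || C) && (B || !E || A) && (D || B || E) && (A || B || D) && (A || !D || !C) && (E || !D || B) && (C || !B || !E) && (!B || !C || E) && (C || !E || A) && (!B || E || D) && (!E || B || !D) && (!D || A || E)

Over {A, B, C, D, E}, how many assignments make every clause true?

There are 2^5 = 32 truth assignments over (A, B, C, D, E).
Split on A. With A = true, the clauses containing A are satisfied and !A drops from the rest; 4 of the 2^4 = 16 assignments to the other variables satisfy what remains.
With A = false, by the same count on the reduced clause set, 0 assignments work.
(One model: A=T, B=F, C=T, D=F, E=T.)
Total: 4 + 0 = 4.

4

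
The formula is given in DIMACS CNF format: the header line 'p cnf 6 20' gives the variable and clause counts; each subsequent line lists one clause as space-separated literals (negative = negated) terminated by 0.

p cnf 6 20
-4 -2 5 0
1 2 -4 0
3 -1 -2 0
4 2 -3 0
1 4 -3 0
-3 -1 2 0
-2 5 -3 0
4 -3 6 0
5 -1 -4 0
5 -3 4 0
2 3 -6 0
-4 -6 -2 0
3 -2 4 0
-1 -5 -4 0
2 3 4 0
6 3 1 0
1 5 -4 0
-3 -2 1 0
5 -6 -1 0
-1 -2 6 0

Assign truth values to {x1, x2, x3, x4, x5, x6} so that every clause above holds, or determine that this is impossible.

x1=True, x2=True, x3=True, x4=False, x5=True, x6=True

Case x4 = False:
Case x2 = True:
From the singleton clause (x3), x3 = True.
From the singleton clause (x1), x1 = True.
From the singleton clause (x5), x5 = True.
From the singleton clause (x6), x6 = True.
All clauses are satisfied.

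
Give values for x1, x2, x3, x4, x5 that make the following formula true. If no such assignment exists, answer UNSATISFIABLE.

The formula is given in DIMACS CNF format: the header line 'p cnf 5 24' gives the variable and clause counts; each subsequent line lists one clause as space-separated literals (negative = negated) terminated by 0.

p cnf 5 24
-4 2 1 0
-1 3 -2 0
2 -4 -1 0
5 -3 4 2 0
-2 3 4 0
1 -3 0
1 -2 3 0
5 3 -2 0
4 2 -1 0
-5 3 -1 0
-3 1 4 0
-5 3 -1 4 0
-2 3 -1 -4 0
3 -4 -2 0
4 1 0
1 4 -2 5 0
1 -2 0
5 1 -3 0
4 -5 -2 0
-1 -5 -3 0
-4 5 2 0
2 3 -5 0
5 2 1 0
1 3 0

Suppose x1 = True.
Suppose x3 = True.
Unit clause (¬x5) forces x5 = False.
Suppose x2 = True.
Every clause is now satisfied; x4 is unconstrained.

x1 ↦ True; x2 ↦ True; x3 ↦ True; x4 ↦ True; x5 ↦ False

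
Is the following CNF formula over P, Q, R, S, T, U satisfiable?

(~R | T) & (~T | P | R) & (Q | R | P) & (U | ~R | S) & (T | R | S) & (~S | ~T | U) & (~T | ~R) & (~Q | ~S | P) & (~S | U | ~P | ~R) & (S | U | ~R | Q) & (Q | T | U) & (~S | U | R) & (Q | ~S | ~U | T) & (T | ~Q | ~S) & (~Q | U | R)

Yes

Branch on R: set R = 0.
Branch on T: set T = 1.
The clause (P) is unit, so P = 1.
Branch on S: set S = 1.
The clause (U) is unit, so U = 1.
All clauses hold; Q can take either value.
A satisfying assignment: P=1, Q=1, R=0, S=1, T=1, U=1.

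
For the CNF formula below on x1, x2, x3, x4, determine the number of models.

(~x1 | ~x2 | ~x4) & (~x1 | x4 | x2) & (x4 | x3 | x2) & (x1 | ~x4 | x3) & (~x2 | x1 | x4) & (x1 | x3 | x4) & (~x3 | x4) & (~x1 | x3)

There are 2^4 = 16 truth assignments over (x1, x2, x3, x4).
Check each against the 8 clauses (columns in the order x1, x2, x3, x4):
  F F F F  ✗ fails (x4 | x3 | x2)
  F F F T  ✗ fails (x1 | ~x4 | x3)
  F F T F  ✗ fails (~x3 | x4)
  F F T T  ✓ satisfies all
  F T F F  ✗ fails (~x2 | x1 | x4)
  F T F T  ✗ fails (x1 | ~x4 | x3)
  F T T F  ✗ fails (~x2 | x1 | x4)
  F T T T  ✓ satisfies all
  T F F F  ✗ fails (~x1 | x4 | x2)
  T F F T  ✗ fails (~x1 | x3)
  T F T F  ✗ fails (~x1 | x4 | x2)
  T F T T  ✓ satisfies all
  T T F F  ✗ fails (~x1 | x3)
  T T F T  ✗ fails (~x1 | ~x2 | ~x4)
  T T T F  ✗ fails (~x3 | x4)
  T T T T  ✗ fails (~x1 | ~x2 | ~x4)
3 of the 16 rows are models.

3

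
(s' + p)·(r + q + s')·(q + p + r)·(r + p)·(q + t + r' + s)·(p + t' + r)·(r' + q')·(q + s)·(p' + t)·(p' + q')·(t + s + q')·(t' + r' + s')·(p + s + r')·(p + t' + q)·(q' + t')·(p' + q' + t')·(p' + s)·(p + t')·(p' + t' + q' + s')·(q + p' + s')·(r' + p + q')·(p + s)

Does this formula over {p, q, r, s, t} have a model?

Unsatisfiable

Suppose s = 0.
The clause (q) is unit, so q = 1.
The clause (r') is unit, so r = 0.
The clause (p) is unit, so p = 1.
Now (p') is unsatisfied and unit — conflict.
That branch fails; take s = 1 instead.
The clause (p) is unit, so p = 1.
The clause (t) is unit, so t = 1.
The clause (q') is unit, so q = 0.
Now (q) is unsatisfied and unit — conflict.
Neither s = 1 nor s = 0 works.
No assignment satisfies every clause.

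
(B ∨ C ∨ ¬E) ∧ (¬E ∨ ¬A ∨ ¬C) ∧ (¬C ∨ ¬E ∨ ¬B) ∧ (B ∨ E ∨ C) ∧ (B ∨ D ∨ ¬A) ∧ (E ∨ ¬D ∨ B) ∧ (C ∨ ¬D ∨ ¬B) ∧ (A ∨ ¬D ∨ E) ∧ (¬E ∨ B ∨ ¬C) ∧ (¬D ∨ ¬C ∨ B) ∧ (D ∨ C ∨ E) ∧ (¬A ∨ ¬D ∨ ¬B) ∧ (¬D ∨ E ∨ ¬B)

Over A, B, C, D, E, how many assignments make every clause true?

5

There are 2^5 = 32 truth assignments over (A, B, C, D, E).
Split on C. With C = True, the clauses containing C are satisfied and ¬C drops from the rest; 3 of the 2^4 = 16 assignments to the other variables satisfy what remains.
With C = False, by the same count on the reduced clause set, 2 assignments work.
(One model: A=F, B=F, C=T, D=F, E=F.)
Total: 3 + 2 = 5.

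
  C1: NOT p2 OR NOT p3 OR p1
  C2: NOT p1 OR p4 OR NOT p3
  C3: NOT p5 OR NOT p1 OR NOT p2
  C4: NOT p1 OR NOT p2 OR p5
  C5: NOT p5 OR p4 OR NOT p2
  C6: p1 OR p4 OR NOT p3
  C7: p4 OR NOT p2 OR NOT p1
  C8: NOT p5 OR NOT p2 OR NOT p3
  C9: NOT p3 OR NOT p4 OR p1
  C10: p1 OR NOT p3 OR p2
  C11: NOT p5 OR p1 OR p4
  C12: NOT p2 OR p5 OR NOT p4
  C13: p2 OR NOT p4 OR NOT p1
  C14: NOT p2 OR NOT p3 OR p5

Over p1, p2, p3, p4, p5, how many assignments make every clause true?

There are 2^5 = 32 truth assignments over (p1, p2, p3, p4, p5).
Split on p4. With p4 = true, the clauses containing p4 are satisfied and NOT p4 drops from the rest; 3 of the 2^4 = 16 assignments to the other variables satisfy what remains.
With p4 = false, by the same count on the reduced clause set, 4 assignments work.
(One model: p1=F, p2=F, p3=F, p4=F, p5=F.)
Total: 3 + 4 = 7.

7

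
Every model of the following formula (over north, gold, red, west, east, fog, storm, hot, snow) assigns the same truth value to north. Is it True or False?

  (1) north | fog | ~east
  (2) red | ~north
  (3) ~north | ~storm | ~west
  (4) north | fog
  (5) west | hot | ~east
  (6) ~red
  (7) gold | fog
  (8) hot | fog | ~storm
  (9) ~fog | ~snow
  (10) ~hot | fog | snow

Suppose north = 1.
Unit clause (red) forces red = 1.
But (~red) is also a unit clause — contradiction.
So every satisfying assignment has north = False.

False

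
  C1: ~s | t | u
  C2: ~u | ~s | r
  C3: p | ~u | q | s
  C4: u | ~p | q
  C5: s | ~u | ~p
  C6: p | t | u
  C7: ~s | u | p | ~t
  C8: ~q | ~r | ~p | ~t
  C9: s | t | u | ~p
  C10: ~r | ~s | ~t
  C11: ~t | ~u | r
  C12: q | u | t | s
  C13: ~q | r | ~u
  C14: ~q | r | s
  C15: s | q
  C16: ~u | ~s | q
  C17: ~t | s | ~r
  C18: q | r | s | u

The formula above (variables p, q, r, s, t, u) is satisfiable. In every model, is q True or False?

Suppose q = 0.
From the singleton clause (s), s = 1.
From the singleton clause (~u), u = 0.
From the singleton clause (t), t = 1.
From the singleton clause (~p), p = 0.
But (p) is also a unit clause — contradiction.
So every satisfying assignment has q = True.

True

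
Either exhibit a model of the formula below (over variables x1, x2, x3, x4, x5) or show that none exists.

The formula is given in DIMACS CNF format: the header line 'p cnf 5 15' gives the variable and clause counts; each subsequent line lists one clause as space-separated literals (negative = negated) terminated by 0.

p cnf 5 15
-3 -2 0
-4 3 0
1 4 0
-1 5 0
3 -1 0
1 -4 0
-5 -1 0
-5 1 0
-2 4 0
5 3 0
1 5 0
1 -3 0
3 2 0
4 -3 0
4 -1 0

UNSATISFIABLE

Try x3 = False.
The clause (¬x4) is unit, so x4 = False.
The clause (x1) is unit, so x1 = True.
But (¬x1) is also a unit clause — contradiction.
That branch fails; take x3 = True instead.
The clause (¬x2) is unit, so x2 = False.
The clause (x1) is unit, so x1 = True.
The clause (x5) is unit, so x5 = True.
But (¬x5) is also a unit clause — contradiction.
Neither x3 = True nor x3 = False works.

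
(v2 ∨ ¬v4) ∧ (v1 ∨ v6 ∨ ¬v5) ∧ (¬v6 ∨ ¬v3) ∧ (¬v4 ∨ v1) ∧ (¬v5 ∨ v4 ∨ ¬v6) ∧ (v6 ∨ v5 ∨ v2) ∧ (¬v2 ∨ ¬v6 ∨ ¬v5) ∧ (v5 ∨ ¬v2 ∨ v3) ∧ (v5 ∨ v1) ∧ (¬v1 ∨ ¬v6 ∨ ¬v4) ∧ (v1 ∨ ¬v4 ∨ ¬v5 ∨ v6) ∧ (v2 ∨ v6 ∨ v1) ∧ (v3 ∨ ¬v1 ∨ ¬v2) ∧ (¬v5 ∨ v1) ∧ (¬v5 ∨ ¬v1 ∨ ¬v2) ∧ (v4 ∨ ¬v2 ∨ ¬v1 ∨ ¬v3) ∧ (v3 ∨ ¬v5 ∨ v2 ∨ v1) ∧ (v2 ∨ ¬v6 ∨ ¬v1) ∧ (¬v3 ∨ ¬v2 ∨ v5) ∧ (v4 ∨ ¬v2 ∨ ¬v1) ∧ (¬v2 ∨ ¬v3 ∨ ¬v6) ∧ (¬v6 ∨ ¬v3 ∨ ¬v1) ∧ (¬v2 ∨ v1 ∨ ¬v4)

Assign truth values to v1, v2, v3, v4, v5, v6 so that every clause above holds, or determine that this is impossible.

Suppose v2 = False.
(¬v4) alone gives v4 = False.
Suppose v6 = False.
(v5) alone gives v5 = True.
(v1) alone gives v1 = True.
No clause remains; v3 is free.

v1 ↦ True, v2 ↦ False, v3 ↦ True, v4 ↦ False, v5 ↦ True, v6 ↦ False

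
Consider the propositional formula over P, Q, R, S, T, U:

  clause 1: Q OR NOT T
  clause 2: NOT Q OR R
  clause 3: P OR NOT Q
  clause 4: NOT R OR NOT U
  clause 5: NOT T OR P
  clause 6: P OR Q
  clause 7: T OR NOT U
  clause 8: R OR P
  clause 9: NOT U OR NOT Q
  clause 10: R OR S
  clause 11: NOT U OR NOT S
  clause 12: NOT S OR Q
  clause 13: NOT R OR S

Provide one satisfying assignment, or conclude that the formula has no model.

P: true, Q: true, R: true, S: true, T: true, U: false

Try Q = true.
(R) alone gives R = true.
(P) alone gives P = true.
(NOT U) alone gives U = false.
(S) alone gives S = true.
Every clause is now satisfied; T is unconstrained.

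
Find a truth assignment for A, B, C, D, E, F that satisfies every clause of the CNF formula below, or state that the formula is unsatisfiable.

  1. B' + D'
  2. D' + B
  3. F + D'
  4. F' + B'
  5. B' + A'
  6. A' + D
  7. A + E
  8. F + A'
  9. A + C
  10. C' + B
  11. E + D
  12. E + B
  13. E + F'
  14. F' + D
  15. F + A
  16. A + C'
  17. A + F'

UNSATISFIABLE

Try B = 0.
(D') alone gives D = 0.
(A') alone gives A = 0.
(E) alone gives E = 1.
(C) alone gives C = 1.
Now (C') is unsatisfied and unit — conflict.
That branch fails; take B = 1 instead.
(D') alone gives D = 0.
(F') alone gives F = 0.
(A') alone gives A = 0.
Now (A) is unsatisfied and unit — conflict.
Both values of B lead to a conflict.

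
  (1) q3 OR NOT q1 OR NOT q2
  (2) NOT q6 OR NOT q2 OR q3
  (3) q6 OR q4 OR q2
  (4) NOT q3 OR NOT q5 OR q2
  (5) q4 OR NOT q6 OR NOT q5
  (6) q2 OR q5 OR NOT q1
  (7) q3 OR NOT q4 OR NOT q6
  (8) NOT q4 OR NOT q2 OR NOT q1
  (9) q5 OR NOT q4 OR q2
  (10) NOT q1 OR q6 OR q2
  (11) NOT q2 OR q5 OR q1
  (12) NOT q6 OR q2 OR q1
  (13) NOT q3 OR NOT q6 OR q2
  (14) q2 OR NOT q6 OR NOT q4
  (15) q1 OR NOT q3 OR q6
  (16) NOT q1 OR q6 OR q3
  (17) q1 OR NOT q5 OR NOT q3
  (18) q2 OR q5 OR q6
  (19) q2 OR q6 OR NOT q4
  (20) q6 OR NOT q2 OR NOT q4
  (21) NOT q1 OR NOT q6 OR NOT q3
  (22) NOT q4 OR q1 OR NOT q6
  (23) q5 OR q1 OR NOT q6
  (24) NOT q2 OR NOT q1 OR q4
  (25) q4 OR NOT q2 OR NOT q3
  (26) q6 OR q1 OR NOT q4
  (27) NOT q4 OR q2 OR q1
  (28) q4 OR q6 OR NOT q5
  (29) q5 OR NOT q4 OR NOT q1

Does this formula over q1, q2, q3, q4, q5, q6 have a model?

No

Branch on q3: set q3 = true.
Branch on q5: set q5 = false.
Branch on q2: set q2 = true.
The clause (q1) is unit, so q1 = true.
The clause (NOT q4) is unit, so q4 = false.
Now (q4) is unsatisfied and unit — conflict.
That branch fails; take q2 = false instead.
The clause (NOT q1) is unit, so q1 = false.
The clause (NOT q4) is unit, so q4 = false.
The clause (q6) is unit, so q6 = true.
Now (NOT q6) is unsatisfied and unit — conflict.
Either choice for q2 ends in contradiction.
That branch fails; take q5 = true instead.
The clause (q2) is unit, so q2 = true.
The clause (q1) is unit, so q1 = true.
The clause (NOT q4) is unit, so q4 = false.
Now (q4) is unsatisfied and unit — conflict.
Either choice for q5 ends in contradiction.
That branch fails; take q3 = false instead.
Branch on q1: set q1 = false.
Branch on q6: set q6 = false.
The clause (NOT q4) is unit, so q4 = false.
The clause (q2) is unit, so q2 = true.
The clause (q5) is unit, so q5 = true.
Now (NOT q5) is unsatisfied and unit — conflict.
That branch fails; take q6 = true instead.
The clause (NOT q2) is unit, so q2 = false.
Now (q2) is unsatisfied and unit — conflict.
Either choice for q6 ends in contradiction.
That branch fails; take q1 = true instead.
The clause (NOT q2) is unit, so q2 = false.
The clause (q5) is unit, so q5 = true.
The clause (q6) is unit, so q6 = true.
The clause (q4) is unit, so q4 = true.
Now (NOT q4) is unsatisfied and unit — conflict.
Either choice for q1 ends in contradiction.
Either choice for q3 ends in contradiction.
No assignment satisfies every clause.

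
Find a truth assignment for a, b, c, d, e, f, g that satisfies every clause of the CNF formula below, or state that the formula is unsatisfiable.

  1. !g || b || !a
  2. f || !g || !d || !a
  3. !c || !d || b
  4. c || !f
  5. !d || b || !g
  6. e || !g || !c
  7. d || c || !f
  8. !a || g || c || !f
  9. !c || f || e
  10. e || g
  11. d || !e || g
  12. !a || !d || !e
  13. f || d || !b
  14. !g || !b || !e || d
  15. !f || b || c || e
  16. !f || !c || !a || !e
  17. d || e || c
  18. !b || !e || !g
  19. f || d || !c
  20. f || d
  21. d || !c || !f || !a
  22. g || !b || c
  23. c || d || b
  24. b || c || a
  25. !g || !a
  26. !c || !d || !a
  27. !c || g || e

a ↦ false; b ↦ true; c ↦ true; d ↦ true; e ↦ true; f ↦ true; g ↦ false

Branch on c: set c = true.
Branch on d: set d = true.
From the singleton clause (b), b = true.
From the singleton clause (!a), a = false.
Branch on e: set e = true.
From the singleton clause (!g), g = false.
No clause remains; f is free.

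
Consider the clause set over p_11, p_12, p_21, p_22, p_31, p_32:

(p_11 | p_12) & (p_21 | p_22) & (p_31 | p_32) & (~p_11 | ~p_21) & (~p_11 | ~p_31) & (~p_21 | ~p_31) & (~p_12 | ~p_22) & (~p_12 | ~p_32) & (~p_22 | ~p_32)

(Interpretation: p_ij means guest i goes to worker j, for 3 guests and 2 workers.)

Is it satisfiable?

Branch on p_11: set p_11 = 1.
The clause (~p_21) is unit, so p_21 = 0.
The clause (p_22) is unit, so p_22 = 1.
The clause (~p_31) is unit, so p_31 = 0.
The clause (p_32) is unit, so p_32 = 1.
But (~p_32) is also a unit clause — contradiction.
That branch fails; take p_11 = 0 instead.
The clause (p_12) is unit, so p_12 = 1.
The clause (~p_22) is unit, so p_22 = 0.
The clause (p_21) is unit, so p_21 = 1.
The clause (~p_31) is unit, so p_31 = 0.
The clause (p_32) is unit, so p_32 = 1.
But (~p_32) is also a unit clause — contradiction.
Either choice for p_11 ends in contradiction.
No assignment satisfies every clause.

Unsatisfiable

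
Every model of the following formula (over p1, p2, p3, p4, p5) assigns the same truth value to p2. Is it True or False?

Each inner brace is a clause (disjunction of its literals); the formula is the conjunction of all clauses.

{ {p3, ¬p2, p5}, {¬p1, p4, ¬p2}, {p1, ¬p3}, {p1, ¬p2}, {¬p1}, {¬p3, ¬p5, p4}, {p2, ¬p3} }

False

Suppose p2 = True.
Unit clause (p1) forces p1 = True.
But (¬p1) is also a unit clause — contradiction.
So every satisfying assignment has p2 = False.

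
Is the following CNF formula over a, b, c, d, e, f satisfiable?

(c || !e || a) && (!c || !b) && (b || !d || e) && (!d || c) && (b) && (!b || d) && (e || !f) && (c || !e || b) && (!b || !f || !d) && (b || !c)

Unit clause (b) forces b = true.
Unit clause (!c) forces c = false.
Unit clause (!d) forces d = false.
But (d) is also a unit clause — contradiction.
No assignment satisfies every clause.

No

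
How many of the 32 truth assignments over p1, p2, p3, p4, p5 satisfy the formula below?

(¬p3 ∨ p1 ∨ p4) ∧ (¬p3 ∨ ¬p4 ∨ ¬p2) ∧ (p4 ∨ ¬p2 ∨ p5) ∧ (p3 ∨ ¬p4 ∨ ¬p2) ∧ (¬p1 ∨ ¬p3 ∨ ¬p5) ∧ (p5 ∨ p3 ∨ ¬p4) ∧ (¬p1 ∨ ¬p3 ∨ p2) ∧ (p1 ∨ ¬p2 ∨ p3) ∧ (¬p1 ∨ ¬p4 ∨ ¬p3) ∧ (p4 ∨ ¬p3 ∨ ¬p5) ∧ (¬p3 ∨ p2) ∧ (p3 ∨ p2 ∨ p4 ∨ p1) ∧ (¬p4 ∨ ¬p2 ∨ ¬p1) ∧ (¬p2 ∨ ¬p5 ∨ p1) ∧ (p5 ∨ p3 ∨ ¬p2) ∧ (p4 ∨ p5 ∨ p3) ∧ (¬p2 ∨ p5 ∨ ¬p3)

4

There are 2^5 = 32 truth assignments over (p1, p2, p3, p4, p5).
Split on p3. With p3 = True, the clauses containing p3 are satisfied and ¬p3 drops from the rest; 0 of the 2^4 = 16 assignments to the other variables satisfy what remains.
With p3 = False, by the same count on the reduced clause set, 4 assignments work.
Total: 0 + 4 = 4.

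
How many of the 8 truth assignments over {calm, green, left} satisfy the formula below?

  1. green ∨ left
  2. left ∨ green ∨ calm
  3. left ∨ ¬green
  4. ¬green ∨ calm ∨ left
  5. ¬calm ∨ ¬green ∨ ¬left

3

There are 2^3 = 8 truth assignments over (calm, green, left).
Split on calm. With calm = True, the clauses containing calm are satisfied and ¬calm drops from the rest; 1 of the 2^2 = 4 assignments to the other variables satisfy what remains.
With calm = False, by the same count on the reduced clause set, 2 assignments work.
Total: 1 + 2 = 3.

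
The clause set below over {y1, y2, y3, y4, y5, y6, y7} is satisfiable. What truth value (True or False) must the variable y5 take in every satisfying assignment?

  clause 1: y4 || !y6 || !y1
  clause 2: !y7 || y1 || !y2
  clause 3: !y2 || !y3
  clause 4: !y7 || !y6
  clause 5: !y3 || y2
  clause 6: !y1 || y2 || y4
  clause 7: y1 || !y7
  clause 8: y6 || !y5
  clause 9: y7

Suppose y5 = true.
From the singleton clause (y6), y6 = true.
From the singleton clause (!y7), y7 = false.
Now (y7) is unsatisfied and unit — conflict.
So every satisfying assignment has y5 = False.

False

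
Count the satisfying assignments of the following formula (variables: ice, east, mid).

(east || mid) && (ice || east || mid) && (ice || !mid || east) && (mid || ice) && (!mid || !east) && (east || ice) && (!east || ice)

There are 2^3 = 8 truth assignments over (ice, east, mid).
Check each against the 7 clauses (columns in the order ice, east, mid):
  F F F  ✗ fails (east || mid)
  F F T  ✗ fails (ice || !mid || east)
  F T F  ✗ fails (mid || ice)
  F T T  ✗ fails (!mid || !east)
  T F F  ✗ fails (east || mid)
  T F T  ✓ satisfies all
  T T F  ✓ satisfies all
  T T T  ✗ fails (!mid || !east)
2 of the 8 rows are models.

2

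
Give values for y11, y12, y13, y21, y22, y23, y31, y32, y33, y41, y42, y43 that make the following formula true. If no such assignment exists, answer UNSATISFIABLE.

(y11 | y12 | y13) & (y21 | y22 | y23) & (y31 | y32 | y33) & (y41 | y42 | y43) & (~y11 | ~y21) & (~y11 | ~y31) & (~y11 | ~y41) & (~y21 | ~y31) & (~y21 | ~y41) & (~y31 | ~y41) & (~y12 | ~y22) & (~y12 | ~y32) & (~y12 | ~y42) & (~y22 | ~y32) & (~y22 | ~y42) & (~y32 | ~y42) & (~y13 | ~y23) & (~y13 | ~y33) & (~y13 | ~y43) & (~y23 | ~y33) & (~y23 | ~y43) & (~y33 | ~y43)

UNSATISFIABLE

Try y11 = 0.
Try y12 = 1.
The clause (~y22) is unit, so y22 = 0.
The clause (~y32) is unit, so y32 = 0.
The clause (~y42) is unit, so y42 = 0.
Try y21 = 1.
The clause (~y31) is unit, so y31 = 0.
The clause (y33) is unit, so y33 = 1.
The clause (~y41) is unit, so y41 = 0.
The clause (y43) is unit, so y43 = 1.
That conflicts with the unit clause (~y43).
That branch fails; take y21 = 0 instead.
The clause (y23) is unit, so y23 = 1.
The clause (~y13) is unit, so y13 = 0.
The clause (~y33) is unit, so y33 = 0.
The clause (y31) is unit, so y31 = 1.
The clause (~y41) is unit, so y41 = 0.
The clause (y43) is unit, so y43 = 1.
That conflicts with the unit clause (~y43).
Either choice for y21 ends in contradiction.
That branch fails; take y12 = 0 instead.
The clause (y13) is unit, so y13 = 1.
The clause (~y23) is unit, so y23 = 0.
The clause (~y33) is unit, so y33 = 0.
The clause (~y43) is unit, so y43 = 0.
Try y21 = 1.
The clause (~y31) is unit, so y31 = 0.
The clause (y32) is unit, so y32 = 1.
The clause (~y41) is unit, so y41 = 0.
The clause (y42) is unit, so y42 = 1.
That conflicts with the unit clause (~y42).
That branch fails; take y21 = 0 instead.
The clause (y22) is unit, so y22 = 1.
The clause (~y32) is unit, so y32 = 0.
The clause (y31) is unit, so y31 = 1.
The clause (~y41) is unit, so y41 = 0.
The clause (y42) is unit, so y42 = 1.
That conflicts with the unit clause (~y42).
Either choice for y21 ends in contradiction.
Either choice for y12 ends in contradiction.
That branch fails; take y11 = 1 instead.
The clause (~y21) is unit, so y21 = 0.
The clause (~y31) is unit, so y31 = 0.
The clause (~y41) is unit, so y41 = 0.
Try y22 = 1.
The clause (~y12) is unit, so y12 = 0.
The clause (~y32) is unit, so y32 = 0.
The clause (y33) is unit, so y33 = 1.
The clause (~y42) is unit, so y42 = 0.
The clause (y43) is unit, so y43 = 1.
That conflicts with the unit clause (~y43).
That branch fails; take y22 = 0 instead.
The clause (y23) is unit, so y23 = 1.
The clause (~y13) is unit, so y13 = 0.
The clause (~y33) is unit, so y33 = 0.
The clause (y32) is unit, so y32 = 1.
The clause (~y12) is unit, so y12 = 0.
The clause (~y42) is unit, so y42 = 0.
The clause (y43) is unit, so y43 = 1.
That conflicts with the unit clause (~y43).
Either choice for y22 ends in contradiction.
Either choice for y11 ends in contradiction.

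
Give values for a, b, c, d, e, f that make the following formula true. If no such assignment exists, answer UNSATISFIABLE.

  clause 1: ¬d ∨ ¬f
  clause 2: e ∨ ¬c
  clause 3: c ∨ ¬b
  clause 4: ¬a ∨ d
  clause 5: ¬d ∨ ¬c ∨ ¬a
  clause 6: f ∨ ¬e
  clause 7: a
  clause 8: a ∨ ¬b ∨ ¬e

(a) alone gives a = True.
(d) alone gives d = True.
(¬f) alone gives f = False.
(¬c) alone gives c = False.
(¬b) alone gives b = False.
(¬e) alone gives e = False.
All clauses are satisfied.

a: True; b: False; c: False; d: True; e: False; f: False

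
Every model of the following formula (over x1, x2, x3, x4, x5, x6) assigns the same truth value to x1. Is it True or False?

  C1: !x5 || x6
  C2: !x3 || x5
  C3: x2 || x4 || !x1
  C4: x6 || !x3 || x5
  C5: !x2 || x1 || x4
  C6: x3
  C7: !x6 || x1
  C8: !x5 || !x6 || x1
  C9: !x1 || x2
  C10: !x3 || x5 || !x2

True

Suppose x1 = false.
(x3) alone gives x3 = true.
(x5) alone gives x5 = true.
(x6) alone gives x6 = true.
That conflicts with the unit clause (!x6).
So every satisfying assignment has x1 = True.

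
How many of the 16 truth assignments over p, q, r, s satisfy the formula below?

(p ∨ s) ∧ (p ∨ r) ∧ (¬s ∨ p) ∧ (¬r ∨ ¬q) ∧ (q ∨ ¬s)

4

There are 2^4 = 16 truth assignments over (p, q, r, s).
Check each against the 5 clauses (columns in the order p, q, r, s):
  F F F F  ✗ fails (p ∨ s)
  F F F T  ✗ fails (p ∨ r)
  F F T F  ✗ fails (p ∨ s)
  F F T T  ✗ fails (¬s ∨ p)
  F T F F  ✗ fails (p ∨ s)
  F T F T  ✗ fails (p ∨ r)
  F T T F  ✗ fails (p ∨ s)
  F T T T  ✗ fails (¬s ∨ p)
  T F F F  ✓ satisfies all
  T F F T  ✗ fails (q ∨ ¬s)
  T F T F  ✓ satisfies all
  T F T T  ✗ fails (q ∨ ¬s)
  T T F F  ✓ satisfies all
  T T F T  ✓ satisfies all
  T T T F  ✗ fails (¬r ∨ ¬q)
  T T T T  ✗ fails (¬r ∨ ¬q)
4 of the 16 rows are models.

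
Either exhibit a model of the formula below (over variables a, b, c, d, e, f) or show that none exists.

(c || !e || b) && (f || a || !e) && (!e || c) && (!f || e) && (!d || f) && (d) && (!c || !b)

From the singleton clause (d), d = true.
From the singleton clause (f), f = true.
From the singleton clause (e), e = true.
From the singleton clause (c), c = true.
From the singleton clause (!b), b = false.
No clause remains; a is free.

a ↦ true, b ↦ false, c ↦ true, d ↦ true, e ↦ true, f ↦ true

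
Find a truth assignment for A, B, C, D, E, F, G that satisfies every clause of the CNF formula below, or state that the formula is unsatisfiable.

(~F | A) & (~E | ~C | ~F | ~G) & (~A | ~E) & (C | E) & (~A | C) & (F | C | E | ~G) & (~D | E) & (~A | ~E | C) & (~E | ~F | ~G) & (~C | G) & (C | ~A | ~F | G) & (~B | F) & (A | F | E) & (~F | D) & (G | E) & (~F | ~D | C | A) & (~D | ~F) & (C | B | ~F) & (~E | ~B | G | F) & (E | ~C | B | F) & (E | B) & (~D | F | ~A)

A ↦ 0, B ↦ 0, C ↦ 1, D ↦ 0, E ↦ 1, F ↦ 0, G ↦ 1

Case F = 0:
The clause (~B) is unit, so B = 0.
The clause (E) is unit, so E = 1.
The clause (~A) is unit, so A = 0.
Case C = 1:
The clause (G) is unit, so G = 1.
No clause remains; D is free.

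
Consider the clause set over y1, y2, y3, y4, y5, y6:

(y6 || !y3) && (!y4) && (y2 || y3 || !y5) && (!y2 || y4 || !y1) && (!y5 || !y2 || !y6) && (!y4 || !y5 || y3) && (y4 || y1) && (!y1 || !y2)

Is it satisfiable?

(!y4) alone gives y4 = false.
(y1) alone gives y1 = true.
(!y2) alone gives y2 = false.
Branch on y6: set y6 = true.
Branch on y3: set y3 = false.
(!y5) alone gives y5 = false.
All clauses are satisfied.
A satisfying assignment: y1=true, y2=false, y3=false, y4=false, y5=false, y6=true.

Satisfiable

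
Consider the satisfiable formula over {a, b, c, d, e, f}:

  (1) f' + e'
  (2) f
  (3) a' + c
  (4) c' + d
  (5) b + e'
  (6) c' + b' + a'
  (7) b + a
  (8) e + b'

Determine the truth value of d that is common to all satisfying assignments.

Suppose d = 0.
The clause (f) is unit, so f = 1.
The clause (e') is unit, so e = 0.
The clause (c') is unit, so c = 0.
The clause (a') is unit, so a = 0.
The clause (b) is unit, so b = 1.
But (b') is also a unit clause — contradiction.
So every satisfying assignment has d = True.

True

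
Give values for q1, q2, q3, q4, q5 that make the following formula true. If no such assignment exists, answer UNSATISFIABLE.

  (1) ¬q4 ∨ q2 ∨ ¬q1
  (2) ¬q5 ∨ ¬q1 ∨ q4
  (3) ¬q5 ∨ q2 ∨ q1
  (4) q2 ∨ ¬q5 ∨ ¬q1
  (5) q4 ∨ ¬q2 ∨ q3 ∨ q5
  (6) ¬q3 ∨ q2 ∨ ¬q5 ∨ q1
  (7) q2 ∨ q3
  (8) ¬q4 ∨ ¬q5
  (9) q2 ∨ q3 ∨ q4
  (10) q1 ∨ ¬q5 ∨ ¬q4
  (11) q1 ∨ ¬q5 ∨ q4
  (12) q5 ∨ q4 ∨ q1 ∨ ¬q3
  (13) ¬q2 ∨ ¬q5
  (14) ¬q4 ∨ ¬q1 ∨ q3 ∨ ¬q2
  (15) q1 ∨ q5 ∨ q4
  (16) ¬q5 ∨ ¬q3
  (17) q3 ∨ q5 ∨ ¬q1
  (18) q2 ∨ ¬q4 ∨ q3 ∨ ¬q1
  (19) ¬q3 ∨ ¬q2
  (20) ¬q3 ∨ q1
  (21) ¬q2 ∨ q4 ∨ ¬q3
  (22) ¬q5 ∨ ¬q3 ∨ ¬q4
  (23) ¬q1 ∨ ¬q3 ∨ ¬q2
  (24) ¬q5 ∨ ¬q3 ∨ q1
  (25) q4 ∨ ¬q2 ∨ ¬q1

q1: False,  q2: True,  q3: False,  q4: True,  q5: False

Try q2 = True.
Unit clause (¬q5) forces q5 = False.
Unit clause (¬q3) forces q3 = False.
Unit clause (q4) forces q4 = True.
Unit clause (¬q1) forces q1 = False.
All clauses are satisfied.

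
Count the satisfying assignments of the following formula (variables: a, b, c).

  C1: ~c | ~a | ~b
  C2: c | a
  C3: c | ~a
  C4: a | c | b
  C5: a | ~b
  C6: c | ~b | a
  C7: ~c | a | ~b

2

There are 2^3 = 8 truth assignments over (a, b, c).
Split on a. With a = 1, the clauses containing a are satisfied and ~a drops from the rest; 1 of the 2^2 = 4 assignments to the other variables satisfy what remains.
With a = 0, by the same count on the reduced clause set, 1 assignment works.
Total: 1 + 1 = 2.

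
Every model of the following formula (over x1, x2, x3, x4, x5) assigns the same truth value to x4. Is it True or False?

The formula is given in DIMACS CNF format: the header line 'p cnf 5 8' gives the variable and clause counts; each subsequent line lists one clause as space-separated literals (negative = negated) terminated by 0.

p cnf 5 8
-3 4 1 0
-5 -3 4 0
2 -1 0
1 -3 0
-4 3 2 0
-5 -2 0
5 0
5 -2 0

Suppose x4 = True.
(x5) alone gives x5 = True.
(¬x2) alone gives x2 = False.
(¬x1) alone gives x1 = False.
(¬x3) alone gives x3 = False.
That conflicts with the unit clause (x3).
So every satisfying assignment has x4 = False.

False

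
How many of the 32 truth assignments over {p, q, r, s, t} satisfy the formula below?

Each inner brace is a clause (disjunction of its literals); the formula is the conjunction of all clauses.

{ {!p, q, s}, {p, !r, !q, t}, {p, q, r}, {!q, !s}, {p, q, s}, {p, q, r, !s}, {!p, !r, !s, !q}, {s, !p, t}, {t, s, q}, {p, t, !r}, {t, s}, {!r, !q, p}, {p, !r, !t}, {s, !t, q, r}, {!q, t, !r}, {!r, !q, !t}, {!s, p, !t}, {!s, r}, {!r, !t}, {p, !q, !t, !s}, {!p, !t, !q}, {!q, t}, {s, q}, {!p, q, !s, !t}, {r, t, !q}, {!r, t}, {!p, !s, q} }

1

There are 2^5 = 32 truth assignments over (p, q, r, s, t).
Split on r. With r = true, the clauses containing r are satisfied and !r drops from the rest; 0 of the 2^4 = 16 assignments to the other variables satisfy what remains.
With r = false, by the same count on the reduced clause set, 1 assignment works.
Total: 0 + 1 = 1.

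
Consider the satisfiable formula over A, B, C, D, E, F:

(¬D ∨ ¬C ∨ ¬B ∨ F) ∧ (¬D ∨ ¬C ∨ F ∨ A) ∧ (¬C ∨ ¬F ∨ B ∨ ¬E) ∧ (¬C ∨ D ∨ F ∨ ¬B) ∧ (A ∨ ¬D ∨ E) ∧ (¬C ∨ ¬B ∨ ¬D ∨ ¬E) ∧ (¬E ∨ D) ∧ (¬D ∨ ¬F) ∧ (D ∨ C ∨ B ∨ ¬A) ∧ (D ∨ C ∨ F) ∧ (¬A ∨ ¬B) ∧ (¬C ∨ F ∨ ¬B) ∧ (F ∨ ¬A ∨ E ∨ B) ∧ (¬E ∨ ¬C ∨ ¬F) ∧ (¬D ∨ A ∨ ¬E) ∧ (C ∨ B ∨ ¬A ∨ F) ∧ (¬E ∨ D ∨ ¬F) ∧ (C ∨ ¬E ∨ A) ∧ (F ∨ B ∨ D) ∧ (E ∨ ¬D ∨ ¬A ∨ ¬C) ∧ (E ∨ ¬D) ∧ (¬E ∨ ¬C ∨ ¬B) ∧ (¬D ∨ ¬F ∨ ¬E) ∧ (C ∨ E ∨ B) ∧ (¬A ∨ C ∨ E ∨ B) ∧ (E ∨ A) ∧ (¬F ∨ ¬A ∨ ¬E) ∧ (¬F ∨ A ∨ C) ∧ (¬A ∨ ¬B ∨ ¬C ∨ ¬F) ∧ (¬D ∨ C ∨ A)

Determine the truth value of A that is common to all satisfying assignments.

Suppose A = False.
Unit clause (E) forces E = True.
Unit clause (D) forces D = True.
Now (¬D) is unsatisfied and unit — conflict.
So every satisfying assignment has A = True.

True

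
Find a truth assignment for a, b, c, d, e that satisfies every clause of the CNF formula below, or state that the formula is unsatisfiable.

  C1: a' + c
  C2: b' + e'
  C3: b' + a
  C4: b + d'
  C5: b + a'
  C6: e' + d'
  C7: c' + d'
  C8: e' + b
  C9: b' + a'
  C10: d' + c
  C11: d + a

Try a = 0.
(b') alone gives b = 0.
(d') alone gives d = 0.
But (d) is also a unit clause — contradiction.
That branch fails; take a = 1 instead.
(c) alone gives c = 1.
(b) alone gives b = 1.
But (b') is also a unit clause — contradiction.
Either choice for a ends in contradiction.

UNSATISFIABLE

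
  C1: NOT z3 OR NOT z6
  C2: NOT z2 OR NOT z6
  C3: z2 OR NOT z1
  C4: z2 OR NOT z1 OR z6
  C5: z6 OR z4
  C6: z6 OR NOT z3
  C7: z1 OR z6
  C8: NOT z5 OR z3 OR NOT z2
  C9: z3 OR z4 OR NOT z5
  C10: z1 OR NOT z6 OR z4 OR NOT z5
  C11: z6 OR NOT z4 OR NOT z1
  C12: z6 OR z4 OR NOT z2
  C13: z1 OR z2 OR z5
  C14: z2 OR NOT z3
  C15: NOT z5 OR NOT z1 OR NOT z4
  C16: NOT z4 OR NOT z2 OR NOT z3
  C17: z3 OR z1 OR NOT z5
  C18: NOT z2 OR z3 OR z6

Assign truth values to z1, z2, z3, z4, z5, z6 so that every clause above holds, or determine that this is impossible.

UNSATISFIABLE

Try z3 = false.
Try z2 = false.
Unit clause (NOT z1) forces z1 = false.
Unit clause (z6) forces z6 = true.
Unit clause (z5) forces z5 = true.
But (NOT z5) is also a unit clause — contradiction.
Undo z2 and try z2 = true.
Unit clause (NOT z6) forces z6 = false.
But (z6) is also a unit clause — contradiction.
Neither z2 = true nor z2 = false works.
Undo z3 and try z3 = true.
Unit clause (NOT z6) forces z6 = false.
But (z6) is also a unit clause — contradiction.
Neither z3 = true nor z3 = false works.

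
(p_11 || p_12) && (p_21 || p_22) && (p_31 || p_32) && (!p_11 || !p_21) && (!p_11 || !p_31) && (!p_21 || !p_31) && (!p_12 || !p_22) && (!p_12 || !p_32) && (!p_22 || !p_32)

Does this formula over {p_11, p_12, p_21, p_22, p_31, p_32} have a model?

No, unsatisfiable

Branch on p_11: set p_11 = true.
The clause (!p_21) is unit, so p_21 = false.
The clause (p_22) is unit, so p_22 = true.
The clause (!p_31) is unit, so p_31 = false.
The clause (p_32) is unit, so p_32 = true.
Now (!p_32) is unsatisfied and unit — conflict.
So p_11 must be the other value — set p_11 = false.
The clause (p_12) is unit, so p_12 = true.
The clause (!p_22) is unit, so p_22 = false.
The clause (p_21) is unit, so p_21 = true.
The clause (!p_31) is unit, so p_31 = false.
The clause (p_32) is unit, so p_32 = true.
Now (!p_32) is unsatisfied and unit — conflict.
Either choice for p_11 ends in contradiction.
No assignment satisfies every clause.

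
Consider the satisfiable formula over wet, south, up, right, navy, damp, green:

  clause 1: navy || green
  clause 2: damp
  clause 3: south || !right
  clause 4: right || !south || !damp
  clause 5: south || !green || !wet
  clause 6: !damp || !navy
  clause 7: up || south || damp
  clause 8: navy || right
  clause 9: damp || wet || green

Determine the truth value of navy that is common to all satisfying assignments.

False

Suppose navy = true.
Unit clause (damp) forces damp = true.
But (!damp) is also a unit clause — contradiction.
So every satisfying assignment has navy = False.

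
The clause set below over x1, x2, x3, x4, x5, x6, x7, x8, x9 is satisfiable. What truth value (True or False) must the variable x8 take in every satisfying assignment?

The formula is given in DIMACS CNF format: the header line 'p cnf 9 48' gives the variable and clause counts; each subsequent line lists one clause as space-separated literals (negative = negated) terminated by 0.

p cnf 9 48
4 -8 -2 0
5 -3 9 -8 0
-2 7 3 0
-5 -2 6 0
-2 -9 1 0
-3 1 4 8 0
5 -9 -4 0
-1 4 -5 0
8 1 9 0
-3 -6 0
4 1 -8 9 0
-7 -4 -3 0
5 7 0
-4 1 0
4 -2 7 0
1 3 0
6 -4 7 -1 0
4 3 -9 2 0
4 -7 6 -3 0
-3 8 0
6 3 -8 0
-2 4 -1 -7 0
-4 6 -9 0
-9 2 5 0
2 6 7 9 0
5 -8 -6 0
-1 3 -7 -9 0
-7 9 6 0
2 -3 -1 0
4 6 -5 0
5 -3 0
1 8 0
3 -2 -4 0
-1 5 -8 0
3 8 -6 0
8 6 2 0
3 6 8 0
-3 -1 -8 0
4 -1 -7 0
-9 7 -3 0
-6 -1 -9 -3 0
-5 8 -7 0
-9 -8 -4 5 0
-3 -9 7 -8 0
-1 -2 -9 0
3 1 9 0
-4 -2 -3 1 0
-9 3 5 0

Suppose x8 = False.
Unit clause (¬x3) forces x3 = False.
Unit clause (x1) forces x1 = True.
Unit clause (¬x6) forces x6 = False.
But (x6) is also a unit clause — contradiction.
So every satisfying assignment has x8 = True.

True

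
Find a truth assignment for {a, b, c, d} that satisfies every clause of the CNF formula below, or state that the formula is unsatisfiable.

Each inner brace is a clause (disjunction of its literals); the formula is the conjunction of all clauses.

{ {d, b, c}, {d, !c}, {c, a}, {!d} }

Unit clause (!d) forces d = false.
Unit clause (!c) forces c = false.
Unit clause (b) forces b = true.
Unit clause (a) forces a = true.
All clauses are satisfied.

a: true; b: true; c: false; d: false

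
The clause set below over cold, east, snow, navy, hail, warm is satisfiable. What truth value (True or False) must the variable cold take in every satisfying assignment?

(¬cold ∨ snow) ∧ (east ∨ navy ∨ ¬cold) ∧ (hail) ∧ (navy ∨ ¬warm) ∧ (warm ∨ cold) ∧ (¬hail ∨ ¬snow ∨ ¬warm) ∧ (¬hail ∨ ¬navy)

True

Suppose cold = False.
Unit clause (hail) forces hail = True.
Unit clause (warm) forces warm = True.
Unit clause (navy) forces navy = True.
That conflicts with the unit clause (¬navy).
So every satisfying assignment has cold = True.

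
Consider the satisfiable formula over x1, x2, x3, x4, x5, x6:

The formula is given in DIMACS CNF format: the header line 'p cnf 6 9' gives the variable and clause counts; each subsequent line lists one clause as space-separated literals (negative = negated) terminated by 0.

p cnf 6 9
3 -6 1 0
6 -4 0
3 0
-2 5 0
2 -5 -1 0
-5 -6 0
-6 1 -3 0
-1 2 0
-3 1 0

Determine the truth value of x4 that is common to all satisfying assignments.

False

Suppose x4 = True.
Unit clause (x6) forces x6 = True.
Unit clause (x3) forces x3 = True.
Unit clause (¬x5) forces x5 = False.
Unit clause (¬x2) forces x2 = False.
Unit clause (x1) forces x1 = True.
That conflicts with the unit clause (¬x1).
So every satisfying assignment has x4 = False.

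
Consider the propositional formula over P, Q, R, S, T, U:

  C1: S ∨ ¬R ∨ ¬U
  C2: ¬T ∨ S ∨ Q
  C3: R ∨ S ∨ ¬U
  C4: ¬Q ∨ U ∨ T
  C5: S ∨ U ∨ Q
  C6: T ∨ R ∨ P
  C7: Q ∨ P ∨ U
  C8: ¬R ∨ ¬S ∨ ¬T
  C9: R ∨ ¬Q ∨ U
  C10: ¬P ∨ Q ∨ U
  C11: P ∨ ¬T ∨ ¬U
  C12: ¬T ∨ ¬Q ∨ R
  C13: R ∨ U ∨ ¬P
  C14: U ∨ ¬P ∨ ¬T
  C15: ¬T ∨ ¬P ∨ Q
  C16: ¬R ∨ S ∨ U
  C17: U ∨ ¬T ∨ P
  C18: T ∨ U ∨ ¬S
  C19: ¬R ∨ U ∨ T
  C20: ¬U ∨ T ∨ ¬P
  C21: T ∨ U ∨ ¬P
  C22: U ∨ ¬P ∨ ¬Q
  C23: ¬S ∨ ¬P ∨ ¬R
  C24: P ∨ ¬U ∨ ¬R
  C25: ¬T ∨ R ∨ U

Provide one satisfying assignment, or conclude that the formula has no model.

Case S = True:
Case R = False:
Case T = True:
(¬Q) alone gives Q = False.
(¬P) alone gives P = False.
(U) alone gives U = True.
But (¬U) is also a unit clause — contradiction.
So T must be the other value — set T = False.
(P) alone gives P = True.
(U) alone gives U = True.
But (¬U) is also a unit clause — contradiction.
Both values of T lead to a conflict.
So R must be the other value — set R = True.
(¬T) alone gives T = False.
(U) alone gives U = True.
(¬P) alone gives P = False.
But (P) is also a unit clause — contradiction.
Both values of R lead to a conflict.
So S must be the other value — set S = False.
Case R = False:
(¬U) alone gives U = False.
(Q) alone gives Q = True.
But (¬Q) is also a unit clause — contradiction.
So R must be the other value — set R = True.
(¬U) alone gives U = False.
But (U) is also a unit clause — contradiction.
Both values of R lead to a conflict.
Both values of S lead to a conflict.

UNSATISFIABLE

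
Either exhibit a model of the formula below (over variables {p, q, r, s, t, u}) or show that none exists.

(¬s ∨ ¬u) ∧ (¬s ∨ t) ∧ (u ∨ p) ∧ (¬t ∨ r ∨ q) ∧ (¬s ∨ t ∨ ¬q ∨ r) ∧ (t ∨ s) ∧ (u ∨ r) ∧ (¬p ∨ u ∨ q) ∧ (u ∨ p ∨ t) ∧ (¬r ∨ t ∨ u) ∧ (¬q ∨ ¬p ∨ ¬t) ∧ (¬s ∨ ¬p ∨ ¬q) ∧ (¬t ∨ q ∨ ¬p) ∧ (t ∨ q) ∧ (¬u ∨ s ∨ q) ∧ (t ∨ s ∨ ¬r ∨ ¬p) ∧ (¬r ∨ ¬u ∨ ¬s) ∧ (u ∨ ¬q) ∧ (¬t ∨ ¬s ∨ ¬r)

p ↦ False,  q ↦ True,  r ↦ True,  s ↦ False,  t ↦ True,  u ↦ True

Branch on s: set s = False.
Unit clause (t) forces t = True.
Branch on u: set u = True.
Unit clause (q) forces q = True.
Unit clause (¬p) forces p = False.
All clauses hold; r can take either value.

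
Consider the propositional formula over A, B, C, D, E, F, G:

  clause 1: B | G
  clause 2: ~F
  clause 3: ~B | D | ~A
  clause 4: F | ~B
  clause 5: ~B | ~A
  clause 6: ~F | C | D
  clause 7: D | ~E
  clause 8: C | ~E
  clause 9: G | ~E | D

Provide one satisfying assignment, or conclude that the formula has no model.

A=0,  B=0,  C=1,  D=0,  E=0,  F=0,  G=1

(~F) alone gives F = 0.
(~B) alone gives B = 0.
(G) alone gives G = 1.
Suppose D = 0.
(~E) alone gives E = 0.
Every clause is now satisfied; A, C are unconstrained.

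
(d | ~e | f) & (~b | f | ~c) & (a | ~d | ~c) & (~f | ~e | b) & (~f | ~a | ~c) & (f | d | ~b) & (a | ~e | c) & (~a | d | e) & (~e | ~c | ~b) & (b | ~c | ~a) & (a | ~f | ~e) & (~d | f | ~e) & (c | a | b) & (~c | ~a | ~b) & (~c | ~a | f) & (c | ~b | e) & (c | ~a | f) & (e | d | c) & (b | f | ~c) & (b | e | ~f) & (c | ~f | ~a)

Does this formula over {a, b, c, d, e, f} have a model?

Yes, satisfiable

Case d = 0:
Case e = 0:
From the singleton clause (~a), a = 0.
From the singleton clause (c), c = 1.
Case b = 1:
From the singleton clause (f), f = 1.
All clauses are satisfied.
A satisfying assignment: a=0, b=1, c=1, d=0, e=0, f=1.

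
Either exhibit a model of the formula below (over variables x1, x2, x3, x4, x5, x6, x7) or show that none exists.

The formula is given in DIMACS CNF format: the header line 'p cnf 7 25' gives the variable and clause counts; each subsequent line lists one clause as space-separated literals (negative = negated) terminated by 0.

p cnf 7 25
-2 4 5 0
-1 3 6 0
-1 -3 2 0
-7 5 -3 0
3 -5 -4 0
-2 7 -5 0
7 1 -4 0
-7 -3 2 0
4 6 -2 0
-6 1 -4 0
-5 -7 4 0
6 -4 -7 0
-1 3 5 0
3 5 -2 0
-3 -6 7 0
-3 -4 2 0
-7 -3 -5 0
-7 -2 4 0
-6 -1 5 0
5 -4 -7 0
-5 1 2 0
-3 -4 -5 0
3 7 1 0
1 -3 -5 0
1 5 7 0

Case x2 = True:
Case x4 = True:
Case x3 = True:
(¬x5) alone gives x5 = False.
(¬x7) alone gives x7 = False.
(x1) alone gives x1 = True.
(¬x6) alone gives x6 = False.
All clauses are satisfied.

x1=True,  x2=True,  x3=True,  x4=True,  x5=False,  x6=False,  x7=False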